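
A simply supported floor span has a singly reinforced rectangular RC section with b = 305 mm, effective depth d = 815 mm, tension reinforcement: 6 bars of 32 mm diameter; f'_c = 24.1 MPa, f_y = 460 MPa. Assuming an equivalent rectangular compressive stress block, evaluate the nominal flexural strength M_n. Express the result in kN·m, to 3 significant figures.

M_n ≈ 1410 kN·m

A_s = 6 × 804 = 4824 mm².
T = A_s f_y = 4824 × 460 = 2219040 N = 2219.04 kN.
From C = T: a = T/(0.85 f'_c b) = 2219040/(0.85 × 24.1 × 305) = 355.16 mm.
M_n = T(d − a/2) = 2219.04 kN × (815 − 177.58) mm = 1414.46 kN·m.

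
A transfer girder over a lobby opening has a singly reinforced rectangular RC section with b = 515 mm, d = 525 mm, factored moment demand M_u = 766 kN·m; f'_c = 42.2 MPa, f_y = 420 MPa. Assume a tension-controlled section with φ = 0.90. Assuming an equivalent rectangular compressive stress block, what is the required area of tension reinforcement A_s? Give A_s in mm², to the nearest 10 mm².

A_s ≈ 4250 mm²

M_n = M_u/φ = 766/0.90 = 851.111 kN·m.
With M_n = 0.85 f'_c a b (d − a/2), solve the quadratic for a:
a = d − √(d² − 2M_n/(0.85 f'_c b)) = 525 − √(525² − 2 × 851.111×10⁶/(0.85 × 42.2 × 515)) = 96.66 mm.
A_s = 0.85 f'_c a b / f_y = 0.85 × 42.2 × 96.66 × 515 / 420 = 4251.4 mm².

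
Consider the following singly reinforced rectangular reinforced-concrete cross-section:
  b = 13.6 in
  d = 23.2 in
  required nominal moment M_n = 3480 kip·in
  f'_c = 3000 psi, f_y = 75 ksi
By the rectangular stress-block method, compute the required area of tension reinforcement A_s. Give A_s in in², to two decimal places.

A_s ≈ 2.23 in²

From M_n = 0.85 f'_c a b (d − a/2):
a = d − √(d² − 2M_n/(0.85 f'_c b)) = 23.2 − √(23.2² − 2 × 3480/(0.85 × 3 × 13.6)) = 4.828 in.
A_s = 0.85 f'_c a b / f_y = 0.85 × 3 × 4.828 × 13.6 / 75 = 2.232 in².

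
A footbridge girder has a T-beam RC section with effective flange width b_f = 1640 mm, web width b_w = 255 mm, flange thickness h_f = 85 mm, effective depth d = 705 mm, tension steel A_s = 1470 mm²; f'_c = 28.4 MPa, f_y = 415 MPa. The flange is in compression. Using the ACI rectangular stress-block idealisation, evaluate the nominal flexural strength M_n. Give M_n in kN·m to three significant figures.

M_n ≈ 425 kN·m

Tension: T = A_s f_y = 1470 × 415 = 610050 N.
Try a within the flange: a = T/(0.85 f'_c b_f) = 610050/(0.85 × 28.4 × 1640) = 15.41 mm.
Since a = 15.41 ≤ h_f = 85 mm, the stress block lies entirely in the flange; analyse as a rectangular beam of width b_f.
M_n = T(d − a/2) = 610050 × (705 − 7.705) = 425.38 × 10⁶ N·mm.
M_n = 425.38 kN·m.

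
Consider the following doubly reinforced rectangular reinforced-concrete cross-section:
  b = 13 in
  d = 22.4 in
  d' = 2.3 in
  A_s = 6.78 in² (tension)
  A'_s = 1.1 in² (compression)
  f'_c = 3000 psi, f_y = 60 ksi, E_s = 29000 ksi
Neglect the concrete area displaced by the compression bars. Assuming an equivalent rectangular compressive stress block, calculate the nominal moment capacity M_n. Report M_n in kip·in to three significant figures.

M_n ≈ 7210 kip·in

Assume both steels yield.
a = (A_s − A'_s) f_y/(0.85 f'_c b) = (6.78 − 1.1) × 60/(0.85 × 3 × 13) = 10.281 in.
c = a/β₁ = 10.281/0.85 = 12.095 in; ε'_s = 0.003(c − d')/c = 0.0024 ≥ ε_y = 0.0021, so the compression steel yields.
M_n = (A_s − A'_s) f_y (d − a/2) + A'_s f_y (d − d') = 340.8 × (22.4 − 5.1405) + 66 × (22.4 − 2.3) = 5882.0 + 1326.6 = 7208.6 kip·in.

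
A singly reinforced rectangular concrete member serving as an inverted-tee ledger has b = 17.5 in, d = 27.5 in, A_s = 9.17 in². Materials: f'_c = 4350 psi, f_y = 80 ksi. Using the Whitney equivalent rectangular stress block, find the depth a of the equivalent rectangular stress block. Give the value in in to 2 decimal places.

T = A_s f_y = 9.17 × 80 = 733.6 kips.
a = T/(0.85 f'_c b) = 733.6/(0.85 × 4.35 × 17.5) = 11.34 in.

a ≈ 11.34 in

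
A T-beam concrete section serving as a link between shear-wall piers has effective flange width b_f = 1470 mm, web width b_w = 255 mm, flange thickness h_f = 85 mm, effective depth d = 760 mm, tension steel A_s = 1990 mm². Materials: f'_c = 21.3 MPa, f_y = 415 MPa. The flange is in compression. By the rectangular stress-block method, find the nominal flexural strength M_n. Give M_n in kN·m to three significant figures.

M_n ≈ 615 kN·m

Tension: T = A_s f_y = 1990 × 415 = 825850 N.
Try a within the flange: a = T/(0.85 f'_c b_f) = 825850/(0.85 × 21.3 × 1470) = 31.03 mm.
Since a = 31.03 ≤ h_f = 85 mm, the stress block lies entirely in the flange; analyse as a rectangular beam of width b_f.
M_n = T(d − a/2) = 825850 × (760 − 15.515) = 614.83 × 10⁶ N·mm.
M_n = 614.83 kN·m.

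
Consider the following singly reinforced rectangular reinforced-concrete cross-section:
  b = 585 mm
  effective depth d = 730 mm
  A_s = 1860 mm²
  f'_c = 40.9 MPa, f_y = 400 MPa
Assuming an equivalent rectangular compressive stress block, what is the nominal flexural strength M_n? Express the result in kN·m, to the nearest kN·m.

T = A_s f_y = 1860 × 400 = 744000 N = 744 kN.
From C = T: a = T/(0.85 f'_c b) = 744000/(0.85 × 40.9 × 585) = 36.58 mm.
M_n = T(d − a/2) = 744 kN × (730 − 18.29) mm = 529.51 kN·m.

M_n ≈ 530 kN·m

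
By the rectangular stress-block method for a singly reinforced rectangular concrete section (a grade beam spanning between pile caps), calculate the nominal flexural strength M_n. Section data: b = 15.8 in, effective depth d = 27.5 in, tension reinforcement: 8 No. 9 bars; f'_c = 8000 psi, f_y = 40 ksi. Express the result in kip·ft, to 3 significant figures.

A_s = 8 × 1 = 8 in².
T = A_s f_y = 8 × 40 = 320 kips.
a = T/(0.85 f'_c b) = 320/(0.85 × 8 × 15.8) = 2.978 in.
M_n = T(d − a/2) = 320 × (27.5 − 1.489) = 8323.5 kip·in = 8323.5/12 = 693.63 kip·ft.

M_n ≈ 694 kip·ft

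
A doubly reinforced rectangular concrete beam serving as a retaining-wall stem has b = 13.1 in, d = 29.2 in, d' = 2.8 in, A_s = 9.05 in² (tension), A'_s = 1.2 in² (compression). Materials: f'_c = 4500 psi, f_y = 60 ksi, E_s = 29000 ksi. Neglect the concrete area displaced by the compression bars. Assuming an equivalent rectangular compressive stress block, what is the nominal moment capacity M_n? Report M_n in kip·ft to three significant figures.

Assume both steels yield.
a = (A_s − A'_s) f_y/(0.85 f'_c b) = (9.05 − 1.2) × 60/(0.85 × 4.5 × 13.1) = 9.400 in.
c = a/β₁ = 9.400/0.825 = 11.394 in; ε'_s = 0.003(c − d')/c = 0.0023 ≥ ε_y = 0.0021, so the compression steel yields.
M_n = (A_s − A'_s) f_y (d − a/2) + A'_s f_y (d − d') = 471 × (29.2 − 4.7) + 72 × (29.2 − 2.8) = 11539.5 + 1900.8 = 13440.3 kip·in = 13440.3/12 = 1120.03 kip·ft.

M_n ≈ 1120 kip·ft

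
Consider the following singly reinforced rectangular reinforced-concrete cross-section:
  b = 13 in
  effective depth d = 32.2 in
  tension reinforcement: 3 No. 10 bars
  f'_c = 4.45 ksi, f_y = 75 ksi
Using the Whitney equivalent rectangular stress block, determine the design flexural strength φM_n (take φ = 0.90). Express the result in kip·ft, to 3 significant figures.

A_s = 3 × 1.27 = 3.81 in².
T = A_s f_y = 3.81 × 75 = 285.75 kips.
a = T/(0.85 f'_c b) = 285.75/(0.85 × 4.45 × 13) = 5.811 in.
M_n = T(d − a/2) = 285.75 × (32.2 − 2.9055) = 8370.9 kip·in = 8370.9/12 = 697.58 kip·ft.
φM_n = 0.90 × 697.58 = 627.82 kip·ft.

φM_n ≈ 628 kip·ft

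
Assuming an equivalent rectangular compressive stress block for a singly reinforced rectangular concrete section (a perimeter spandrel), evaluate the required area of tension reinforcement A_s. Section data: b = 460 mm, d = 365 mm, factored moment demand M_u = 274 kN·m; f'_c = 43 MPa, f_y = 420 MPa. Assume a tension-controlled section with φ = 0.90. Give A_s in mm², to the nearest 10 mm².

M_n = M_u/φ = 274/0.90 = 304.444 kN·m.
With M_n = 0.85 f'_c a b (d − a/2), solve the quadratic for a:
a = d − √(d² − 2M_n/(0.85 f'_c b)) = 365 − √(365² − 2 × 304.444×10⁶/(0.85 × 43 × 460)) = 53.54 mm.
A_s = 0.85 f'_c a b / f_y = 0.85 × 43 × 53.54 × 460 / 420 = 2143.3 mm².

A_s ≈ 2140 mm²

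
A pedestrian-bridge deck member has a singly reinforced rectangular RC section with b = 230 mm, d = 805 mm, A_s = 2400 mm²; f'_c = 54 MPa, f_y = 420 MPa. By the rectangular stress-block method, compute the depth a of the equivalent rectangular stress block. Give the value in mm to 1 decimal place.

a ≈ 95.5 mm

T = A_s f_y = 2400 × 420 = 1008000 N = 1008 kN.
Setting C = 0.85 f'_c a b equal to T: a = 1008000/(0.85 × 54 × 230) = 95.5 mm.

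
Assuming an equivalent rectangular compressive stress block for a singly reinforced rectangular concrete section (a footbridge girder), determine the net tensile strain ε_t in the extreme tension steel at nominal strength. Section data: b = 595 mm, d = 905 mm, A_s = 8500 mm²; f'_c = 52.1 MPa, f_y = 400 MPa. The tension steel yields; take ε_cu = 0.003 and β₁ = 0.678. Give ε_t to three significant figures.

a = A_s f_y/(0.85 f'_c b) = 129.03 mm.
β₁ = 0.678, so c = a/β₁ = 129.03/0.678 = 190.31 mm.
From the linear strain diagram with ε_cu = 0.003: ε_t = 0.003 (d − c)/c = 0.003 × (905 − 190.31)/190.31 = 0.0113.
Since ε_t ≥ 0.005, the section is tension-controlled.

ε_t ≈ 0.0113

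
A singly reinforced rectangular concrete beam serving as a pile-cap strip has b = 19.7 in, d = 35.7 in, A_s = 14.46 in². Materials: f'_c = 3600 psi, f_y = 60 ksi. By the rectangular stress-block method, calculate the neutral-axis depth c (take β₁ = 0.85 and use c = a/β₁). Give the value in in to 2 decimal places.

c ≈ 16.93 in

T = A_s f_y = 14.46 × 60 = 867.6 kips.
a = T/(0.85 f'_c b) = 867.6/(0.85 × 3.6 × 19.7) = 14.3924 in.
With β₁ = 0.85, c = a/β₁ = 14.3924/0.85 = 16.93 in.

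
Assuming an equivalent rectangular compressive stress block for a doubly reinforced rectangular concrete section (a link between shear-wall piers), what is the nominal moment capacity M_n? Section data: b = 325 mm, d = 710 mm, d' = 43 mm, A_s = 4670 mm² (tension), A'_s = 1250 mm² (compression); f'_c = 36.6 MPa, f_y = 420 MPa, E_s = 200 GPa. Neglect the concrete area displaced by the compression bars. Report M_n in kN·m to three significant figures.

Assume both tension and compression steel yield.
Net tension couple steel: A_s − A'_s = 3420 mm².
a = (A_s − A'_s) f_y / (0.85 f'_c b) = 1436400/(0.85 × 36.6 × 325) = 142.07 mm.
c = a/β₁ = 142.07/0.789 = 180.06 mm; ε'_s = 0.003(c − d')/c = 0.0023 ≥ f_y/E_s = 0.0021, so compression steel does yield.
M_n = (A_s − A'_s) f_y (d − a/2) + A'_s f_y (d − d') = [1436400 × (710 − 71.035) + 525000 × (710 − 43)] × 10⁻⁶ = 917.81 + 350.18 = 1267.99 kN·m.

M_n ≈ 1270 kN·m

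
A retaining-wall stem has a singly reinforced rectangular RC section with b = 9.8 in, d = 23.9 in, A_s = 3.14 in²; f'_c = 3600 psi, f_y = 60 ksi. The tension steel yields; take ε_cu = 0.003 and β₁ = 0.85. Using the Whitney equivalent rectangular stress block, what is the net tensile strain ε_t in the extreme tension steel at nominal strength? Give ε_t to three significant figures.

a = A_s f_y/(0.85 f'_c b) = 6.283 in.
β₁ = 0.85, so c = a/β₁ = 6.283/0.85 = 7.392 in.
From the linear strain diagram with ε_cu = 0.003: ε_t = 0.003 (d − c)/c = 0.003 × (23.9 − 7.392)/7.392 = 0.00670.
Since ε_t ≥ 0.005, the section is tension-controlled.

ε_t ≈ 0.00670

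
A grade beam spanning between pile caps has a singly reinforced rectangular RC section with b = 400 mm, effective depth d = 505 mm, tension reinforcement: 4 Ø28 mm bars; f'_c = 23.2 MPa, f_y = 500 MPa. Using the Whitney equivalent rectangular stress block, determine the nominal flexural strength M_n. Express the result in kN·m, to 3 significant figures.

M_n ≈ 526 kN·m

A_s = 4 × 616 = 2464 mm².
T = A_s f_y = 2464 × 500 = 1232000 N = 1232 kN.
From C = T: a = T/(0.85 f'_c b) = 1232000/(0.85 × 23.2 × 400) = 156.19 mm.
M_n = T(d − a/2) = 1232 kN × (505 − 78.095) mm = 525.95 kN·m.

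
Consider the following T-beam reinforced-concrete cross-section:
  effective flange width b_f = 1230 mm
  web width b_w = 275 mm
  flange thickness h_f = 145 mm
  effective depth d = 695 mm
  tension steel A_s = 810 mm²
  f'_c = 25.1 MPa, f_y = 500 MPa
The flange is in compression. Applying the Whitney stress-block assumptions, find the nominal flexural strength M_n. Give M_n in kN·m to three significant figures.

Tension: T = A_s f_y = 810 × 500 = 405000 N.
Try a within the flange: a = T/(0.85 f'_c b_f) = 405000/(0.85 × 25.1 × 1230) = 15.43 mm.
Since a = 15.43 ≤ h_f = 145 mm, the stress block lies entirely in the flange; analyse as a rectangular beam of width b_f.
M_n = T(d − a/2) = 405000 × (695 − 7.715) = 278.35 × 10⁶ N·mm.
M_n = 278.35 kN·m.

M_n ≈ 278 kN·m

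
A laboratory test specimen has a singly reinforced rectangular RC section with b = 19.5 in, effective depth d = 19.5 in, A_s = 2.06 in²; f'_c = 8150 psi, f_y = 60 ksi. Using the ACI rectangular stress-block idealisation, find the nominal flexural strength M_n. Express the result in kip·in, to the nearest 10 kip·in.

M_n ≈ 2350 kip·in

T = A_s f_y = 2.06 × 60 = 123.6 kips.
a = T/(0.85 f'_c b) = 123.6/(0.85 × 8.15 × 19.5) = 0.915 in.
M_n = T(d − a/2) = 123.6 × (19.5 − 0.4575) = 2353.7 kip·in.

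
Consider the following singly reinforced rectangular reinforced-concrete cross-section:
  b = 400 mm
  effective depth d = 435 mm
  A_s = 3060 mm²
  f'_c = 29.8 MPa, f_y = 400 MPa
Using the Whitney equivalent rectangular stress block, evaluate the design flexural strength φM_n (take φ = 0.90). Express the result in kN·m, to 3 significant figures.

T = A_s f_y = 3060 × 400 = 1224000 N = 1224 kN.
From C = T: a = T/(0.85 f'_c b) = 1224000/(0.85 × 29.8 × 400) = 120.81 mm.
M_n = T(d − a/2) = 1224 kN × (435 − 60.405) mm = 458.50 kN·m.
φM_n = 0.90 × 458.50 = 412.65 kN·m.

φM_n ≈ 413 kN·m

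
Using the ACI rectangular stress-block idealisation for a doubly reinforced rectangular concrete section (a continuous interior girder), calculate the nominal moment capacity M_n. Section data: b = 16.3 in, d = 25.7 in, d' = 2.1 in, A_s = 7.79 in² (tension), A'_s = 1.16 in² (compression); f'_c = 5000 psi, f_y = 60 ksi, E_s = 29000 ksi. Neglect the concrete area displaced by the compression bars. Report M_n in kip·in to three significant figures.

Assume both steels yield.
a = (A_s − A'_s) f_y/(0.85 f'_c b) = (7.79 − 1.16) × 60/(0.85 × 5 × 16.3) = 5.742 in.
c = a/β₁ = 5.742/0.8 = 7.178 in; ε'_s = 0.003(c − d')/c = 0.0021 ≥ ε_y = 0.0021, so the compression steel yields.
M_n = (A_s − A'_s) f_y (d − a/2) + A'_s f_y (d − d') = 397.8 × (25.7 − 2.871) + 69.6 × (25.7 − 2.1) = 9081.4 + 1642.6 = 10724.0 kip·in.

M_n ≈ 10700 kip·in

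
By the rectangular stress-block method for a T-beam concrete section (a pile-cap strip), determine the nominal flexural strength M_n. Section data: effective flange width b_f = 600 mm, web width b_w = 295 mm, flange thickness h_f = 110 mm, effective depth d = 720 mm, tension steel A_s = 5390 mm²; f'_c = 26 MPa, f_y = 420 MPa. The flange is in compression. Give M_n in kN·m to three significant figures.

M_n ≈ 1410 kN·m

Tension: T = A_s f_y = 5390 × 420 = 2263800 N.
Try a within the flange: a = T/(0.85 f'_c b_f) = 2263800/(0.85 × 26 × 600) = 170.72 mm.
a = 170.72 > h_f = 110 mm: the block extends into the web. Split into flange-overhang and web parts.
C_f = 0.85 f'_c (b_f − b_w) h_f = 0.85 × 26 × (600 − 295) × 110 = 741455 N.
Remaining web compression depth: a_w = (T − C_f)/(0.85 f'_c b_w) = (2263800 − 741455)/(0.85 × 26 × 295) = 233.51 mm.
M_n = C_f(d − h_f/2) + (T − C_f)(d − a_w/2) = 741455 × (720 − 55) + 1522345 × (720 − 116.755) = 493.07 + 918.35 = 1411.42 × 10⁶ N·mm.
M_n = 1411.42 kN·m.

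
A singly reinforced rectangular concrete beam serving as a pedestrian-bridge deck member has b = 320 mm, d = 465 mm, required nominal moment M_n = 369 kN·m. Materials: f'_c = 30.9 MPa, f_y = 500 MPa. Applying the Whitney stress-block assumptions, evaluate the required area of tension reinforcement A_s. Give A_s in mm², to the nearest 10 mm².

A_s ≈ 1790 mm²

With M_n = 0.85 f'_c a b (d − a/2), solve the quadratic for a:
a = d − √(d² − 2M_n/(0.85 f'_c b)) = 465 − √(465² − 2 × 369×10⁶/(0.85 × 30.9 × 320)) = 106.65 mm.
A_s = 0.85 f'_c a b / f_y = 0.85 × 30.9 × 106.65 × 320 / 500 = 1792.7 mm².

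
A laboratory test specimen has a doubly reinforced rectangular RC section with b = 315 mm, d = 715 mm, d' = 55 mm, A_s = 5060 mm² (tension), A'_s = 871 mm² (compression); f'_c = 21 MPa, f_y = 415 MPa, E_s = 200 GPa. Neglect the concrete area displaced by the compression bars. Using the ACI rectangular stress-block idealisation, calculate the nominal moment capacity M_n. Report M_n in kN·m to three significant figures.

Assume both tension and compression steel yield.
Net tension couple steel: A_s − A'_s = 4189 mm².
a = (A_s − A'_s) f_y / (0.85 f'_c b) = 1738435/(0.85 × 21 × 315) = 309.18 mm.
c = a/β₁ = 309.18/0.85 = 363.74 mm; ε'_s = 0.003(c − d')/c = 0.0025 ≥ f_y/E_s = 0.0021, so compression steel does yield.
M_n = (A_s − A'_s) f_y (d − a/2) + A'_s f_y (d − d') = [1738435 × (715 − 154.59) + 361465 × (715 − 55)] × 10⁻⁶ = 974.24 + 238.57 = 1212.81 kN·m.

M_n ≈ 1210 kN·m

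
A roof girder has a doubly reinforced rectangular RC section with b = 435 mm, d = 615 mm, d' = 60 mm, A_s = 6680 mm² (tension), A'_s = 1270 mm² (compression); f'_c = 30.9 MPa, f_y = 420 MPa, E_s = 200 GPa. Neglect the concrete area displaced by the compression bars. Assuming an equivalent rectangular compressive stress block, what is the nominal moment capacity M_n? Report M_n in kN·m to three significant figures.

M_n ≈ 1470 kN·m

Assume both tension and compression steel yield.
Net tension couple steel: A_s − A'_s = 5410 mm².
a = (A_s − A'_s) f_y / (0.85 f'_c b) = 2272200/(0.85 × 30.9 × 435) = 198.87 mm.
c = a/β₁ = 198.87/0.829 = 239.89 mm; ε'_s = 0.003(c − d')/c = 0.0022 ≥ f_y/E_s = 0.0021, so compression steel does yield.
M_n = (A_s − A'_s) f_y (d − a/2) + A'_s f_y (d − d') = [2272200 × (615 − 99.435) + 533400 × (615 − 60)] × 10⁻⁶ = 1171.47 + 296.04 = 1467.51 kN·m.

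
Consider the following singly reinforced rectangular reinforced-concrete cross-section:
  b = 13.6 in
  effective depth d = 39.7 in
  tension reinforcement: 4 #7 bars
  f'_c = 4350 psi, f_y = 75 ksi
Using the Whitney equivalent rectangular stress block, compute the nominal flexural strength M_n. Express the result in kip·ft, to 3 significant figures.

M_n ≈ 569 kip·ft

A_s = 4 × 0.6 = 2.4 in².
T = A_s f_y = 2.4 × 75 = 180 kips.
a = T/(0.85 f'_c b) = 180/(0.85 × 4.35 × 13.6) = 3.580 in.
M_n = T(d − a/2) = 180 × (39.7 − 1.79) = 6823.8 kip·in = 6823.8/12 = 568.65 kip·ft.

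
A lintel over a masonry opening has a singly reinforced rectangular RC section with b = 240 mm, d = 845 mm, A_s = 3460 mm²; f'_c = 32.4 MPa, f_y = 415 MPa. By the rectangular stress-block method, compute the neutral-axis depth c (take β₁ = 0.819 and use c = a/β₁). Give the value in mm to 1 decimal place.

c ≈ 265.3 mm

T = A_s f_y = 3460 × 415 = 1435900 N = 1435.9 kN.
Setting C = 0.85 f'_c a b equal to T: a = 1435900/(0.85 × 32.4 × 240) = 217.245 mm.
With β₁ = 0.819, c = a/β₁ = 217.245/0.819 = 265.3 mm.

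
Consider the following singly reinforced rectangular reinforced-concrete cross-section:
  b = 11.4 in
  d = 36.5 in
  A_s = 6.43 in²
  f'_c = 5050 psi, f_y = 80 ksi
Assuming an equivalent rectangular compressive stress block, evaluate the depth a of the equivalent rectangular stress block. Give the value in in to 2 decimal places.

a ≈ 10.51 in

T = A_s f_y = 6.43 × 80 = 514.4 kips.
a = T/(0.85 f'_c b) = 514.4/(0.85 × 5.05 × 11.4) = 10.51 in.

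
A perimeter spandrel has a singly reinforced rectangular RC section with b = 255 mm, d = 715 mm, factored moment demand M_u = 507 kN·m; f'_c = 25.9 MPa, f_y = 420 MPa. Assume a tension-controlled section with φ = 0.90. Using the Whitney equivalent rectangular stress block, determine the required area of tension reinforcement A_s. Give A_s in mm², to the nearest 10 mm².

M_n = M_u/φ = 507/0.90 = 563.333 kN·m.
With M_n = 0.85 f'_c a b (d − a/2), solve the quadratic for a:
a = d − √(d² − 2M_n/(0.85 f'_c b)) = 715 − √(715² − 2 × 563.333×10⁶/(0.85 × 25.9 × 255)) = 157.75 mm.
A_s = 0.85 f'_c a b / f_y = 0.85 × 25.9 × 157.75 × 255 / 420 = 2108.5 mm².

A_s ≈ 2110 mm²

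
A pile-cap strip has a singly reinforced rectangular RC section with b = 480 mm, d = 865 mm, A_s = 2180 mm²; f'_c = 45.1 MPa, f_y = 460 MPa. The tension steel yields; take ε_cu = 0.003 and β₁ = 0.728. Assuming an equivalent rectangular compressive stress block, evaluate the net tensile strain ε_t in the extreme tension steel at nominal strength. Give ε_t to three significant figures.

ε_t ≈ 0.0317

a = A_s f_y/(0.85 f'_c b) = 54.50 mm.
β₁ = 0.728, so c = a/β₁ = 54.50/0.728 = 74.86 mm.
From the linear strain diagram with ε_cu = 0.003: ε_t = 0.003 (d − c)/c = 0.003 × (865 − 74.86)/74.86 = 0.0317.
Since ε_t ≥ 0.005, the section is tension-controlled.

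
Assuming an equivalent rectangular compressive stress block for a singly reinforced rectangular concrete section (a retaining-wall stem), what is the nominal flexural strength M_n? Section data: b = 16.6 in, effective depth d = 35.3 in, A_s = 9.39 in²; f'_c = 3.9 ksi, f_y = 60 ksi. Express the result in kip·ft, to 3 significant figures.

M_n ≈ 1420 kip·ft

T = A_s f_y = 9.39 × 60 = 563.4 kips.
a = T/(0.85 f'_c b) = 563.4/(0.85 × 3.9 × 16.6) = 10.238 in.
M_n = T(d − a/2) = 563.4 × (35.3 − 5.119) = 17004.0 kip·in = 17004.0/12 = 1417.00 kip·ft.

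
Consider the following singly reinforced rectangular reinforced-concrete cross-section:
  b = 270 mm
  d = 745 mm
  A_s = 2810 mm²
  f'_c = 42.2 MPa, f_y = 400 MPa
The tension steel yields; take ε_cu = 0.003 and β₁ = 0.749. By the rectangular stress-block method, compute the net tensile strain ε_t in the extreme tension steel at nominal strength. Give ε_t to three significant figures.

a = A_s f_y/(0.85 f'_c b) = 116.06 mm.
β₁ = 0.749, so c = a/β₁ = 116.06/0.749 = 154.95 mm.
From the linear strain diagram with ε_cu = 0.003: ε_t = 0.003 (d − c)/c = 0.003 × (745 − 154.95)/154.95 = 0.0114.
Since ε_t ≥ 0.005, the section is tension-controlled.

ε_t ≈ 0.0114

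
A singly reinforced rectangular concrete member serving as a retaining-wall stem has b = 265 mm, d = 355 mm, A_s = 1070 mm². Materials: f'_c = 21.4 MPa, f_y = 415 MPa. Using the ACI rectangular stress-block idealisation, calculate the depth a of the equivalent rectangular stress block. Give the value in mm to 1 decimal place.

a ≈ 92.1 mm

T = A_s f_y = 1070 × 415 = 444050 N = 444.05 kN.
Setting C = 0.85 f'_c a b equal to T: a = 444050/(0.85 × 21.4 × 265) = 92.1 mm.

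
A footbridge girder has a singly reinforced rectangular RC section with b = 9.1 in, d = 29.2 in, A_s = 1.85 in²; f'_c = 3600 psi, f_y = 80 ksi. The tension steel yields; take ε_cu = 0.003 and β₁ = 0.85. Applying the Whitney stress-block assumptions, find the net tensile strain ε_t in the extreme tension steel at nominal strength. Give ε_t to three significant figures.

ε_t ≈ 0.0110

a = A_s f_y/(0.85 f'_c b) = 5.315 in.
β₁ = 0.85, so c = a/β₁ = 5.315/0.85 = 6.253 in.
From the linear strain diagram with ε_cu = 0.003: ε_t = 0.003 (d − c)/c = 0.003 × (29.2 − 6.253)/6.253 = 0.0110.
Since ε_t ≥ 0.005, the section is tension-controlled.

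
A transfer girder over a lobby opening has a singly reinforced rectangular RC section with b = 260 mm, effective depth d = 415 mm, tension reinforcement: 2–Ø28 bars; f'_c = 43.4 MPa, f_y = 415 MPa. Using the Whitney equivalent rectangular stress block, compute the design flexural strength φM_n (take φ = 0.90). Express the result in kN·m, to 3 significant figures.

A_s = 2 × 616 = 1232 mm².
T = A_s f_y = 1232 × 415 = 511280 N = 511.28 kN.
From C = T: a = T/(0.85 f'_c b) = 511280/(0.85 × 43.4 × 260) = 53.31 mm.
M_n = T(d − a/2) = 511.28 kN × (415 − 26.655) mm = 198.55 kN·m.
φM_n = 0.90 × 198.55 = 178.70 kN·m.

φM_n ≈ 179 kN·m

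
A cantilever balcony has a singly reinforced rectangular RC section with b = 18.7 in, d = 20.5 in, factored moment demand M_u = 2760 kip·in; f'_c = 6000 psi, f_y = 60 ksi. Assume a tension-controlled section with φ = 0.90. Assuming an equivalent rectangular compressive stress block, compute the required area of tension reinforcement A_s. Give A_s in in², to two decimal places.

A_s ≈ 2.60 in²

M_n = M_u/φ = 2760/0.90 = 3066.67 kip·in.
From M_n = 0.85 f'_c a b (d − a/2):
a = d − √(d² − 2M_n/(0.85 f'_c b)) = 20.5 − √(20.5² − 2 × 3066.67/(0.85 × 6 × 18.7)) = 1.634 in.
A_s = 0.85 f'_c a b / f_y = 0.85 × 6 × 1.634 × 18.7 / 60 = 2.597 in².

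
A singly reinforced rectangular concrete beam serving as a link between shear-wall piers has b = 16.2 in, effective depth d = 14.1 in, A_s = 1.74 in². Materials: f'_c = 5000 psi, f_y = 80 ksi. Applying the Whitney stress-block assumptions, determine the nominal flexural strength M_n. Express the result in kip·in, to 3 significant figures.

T = A_s f_y = 1.74 × 80 = 139.2 kips.
a = T/(0.85 f'_c b) = 139.2/(0.85 × 5 × 16.2) = 2.022 in.
M_n = T(d − a/2) = 139.2 × (14.1 − 1.011) = 1822.0 kip·in.

M_n ≈ 1820 kip·in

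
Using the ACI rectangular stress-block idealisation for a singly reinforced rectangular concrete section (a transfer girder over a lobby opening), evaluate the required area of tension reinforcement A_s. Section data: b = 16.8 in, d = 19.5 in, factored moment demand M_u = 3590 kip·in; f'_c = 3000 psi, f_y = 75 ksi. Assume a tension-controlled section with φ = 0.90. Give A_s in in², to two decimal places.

M_n = M_u/φ = 3590/0.90 = 3988.89 kip·in.
From M_n = 0.85 f'_c a b (d − a/2):
a = d − √(d² − 2M_n/(0.85 f'_c b)) = 19.5 − √(19.5² − 2 × 3988.89/(0.85 × 3 × 16.8)) = 5.571 in.
A_s = 0.85 f'_c a b / f_y = 0.85 × 3 × 5.571 × 16.8 / 75 = 3.182 in².

A_s ≈ 3.18 in²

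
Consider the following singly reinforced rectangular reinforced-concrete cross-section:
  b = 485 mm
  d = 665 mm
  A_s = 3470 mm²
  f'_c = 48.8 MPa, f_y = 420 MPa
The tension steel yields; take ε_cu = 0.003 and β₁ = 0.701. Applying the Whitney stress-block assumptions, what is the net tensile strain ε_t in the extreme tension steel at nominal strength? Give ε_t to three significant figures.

ε_t ≈ 0.0163

a = A_s f_y/(0.85 f'_c b) = 72.44 mm.
β₁ = 0.701, so c = a/β₁ = 72.44/0.701 = 103.34 mm.
From the linear strain diagram with ε_cu = 0.003: ε_t = 0.003 (d − c)/c = 0.003 × (665 − 103.34)/103.34 = 0.0163.
Since ε_t ≥ 0.005, the section is tension-controlled.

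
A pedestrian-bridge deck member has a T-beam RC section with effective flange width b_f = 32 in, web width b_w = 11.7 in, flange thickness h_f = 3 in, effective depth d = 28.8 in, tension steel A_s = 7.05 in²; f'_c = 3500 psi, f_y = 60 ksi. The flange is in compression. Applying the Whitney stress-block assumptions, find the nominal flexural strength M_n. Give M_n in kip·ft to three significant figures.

M_n ≈ 923 kip·ft

Tension: T = A_s f_y = 7.05 × 60 = 423 kips.
Try a within the flange: a = T/(0.85 f'_c b_f) = 423/(0.85 × 3.5 × 32) = 4.443 in.
a = 4.443 > h_f = 3 in: the block extends into the web. Split into flange-overhang and web parts.
C_f = 0.85 f'_c (b_f − b_w) h_f = 0.85 × 3.5 × (32 − 11.7) × 3 = 181.2 kips.
Remaining web compression depth: a_w = (T − C_f)/(0.85 f'_c b_w) = (423 − 181.2)/(0.85 × 3.5 × 11.7) = 6.947 in.
M_n = C_f(d − h_f/2) + (T − C_f)(d − a_w/2) = 181.2 × (28.8 − 1.5) + 241.8 × (28.8 − 3.4735) = 4946.8 + 6123.9 = 11070.7 kip·in.
M_n = 11070.7/12 = 922.56 kip·ft.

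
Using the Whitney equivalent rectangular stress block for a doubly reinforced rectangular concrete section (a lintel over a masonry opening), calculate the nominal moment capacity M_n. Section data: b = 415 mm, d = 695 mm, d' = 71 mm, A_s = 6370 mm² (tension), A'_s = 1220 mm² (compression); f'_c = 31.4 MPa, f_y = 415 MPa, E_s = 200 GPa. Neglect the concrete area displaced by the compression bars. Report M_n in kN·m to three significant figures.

Assume both tension and compression steel yield.
Net tension couple steel: A_s − A'_s = 5150 mm².
a = (A_s − A'_s) f_y / (0.85 f'_c b) = 2137250/(0.85 × 31.4 × 415) = 192.96 mm.
c = a/β₁ = 192.96/0.826 = 233.61 mm; ε'_s = 0.003(c − d')/c = 0.0021 ≥ f_y/E_s = 0.0021, so compression steel does yield.
M_n = (A_s − A'_s) f_y (d − a/2) + A'_s f_y (d − d') = [2137250 × (695 − 96.48) + 506300 × (695 − 71)] × 10⁻⁶ = 1279.19 + 315.93 = 1595.12 kN·m.

M_n ≈ 1600 kN·m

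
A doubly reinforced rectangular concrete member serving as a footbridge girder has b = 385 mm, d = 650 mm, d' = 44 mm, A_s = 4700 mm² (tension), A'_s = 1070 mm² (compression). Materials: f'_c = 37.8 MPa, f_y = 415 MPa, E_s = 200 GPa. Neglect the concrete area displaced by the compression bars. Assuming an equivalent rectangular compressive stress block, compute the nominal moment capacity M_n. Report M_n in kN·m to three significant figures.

Assume both tension and compression steel yield.
Net tension couple steel: A_s − A'_s = 3630 mm².
a = (A_s − A'_s) f_y / (0.85 f'_c b) = 1506450/(0.85 × 37.8 × 385) = 121.78 mm.
c = a/β₁ = 121.78/0.78 = 156.13 mm; ε'_s = 0.003(c − d')/c = 0.0022 ≥ f_y/E_s = 0.0021, so compression steel does yield.
M_n = (A_s − A'_s) f_y (d − a/2) + A'_s f_y (d − d') = [1506450 × (650 − 60.89) + 444050 × (650 − 44)] × 10⁻⁶ = 887.46 + 269.09 = 1156.55 kN·m.

M_n ≈ 1160 kN·m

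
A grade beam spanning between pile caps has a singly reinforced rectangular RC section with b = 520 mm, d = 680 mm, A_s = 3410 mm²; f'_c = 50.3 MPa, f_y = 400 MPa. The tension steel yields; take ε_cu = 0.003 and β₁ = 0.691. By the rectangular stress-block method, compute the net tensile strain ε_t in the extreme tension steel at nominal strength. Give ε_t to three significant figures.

a = A_s f_y/(0.85 f'_c b) = 61.35 mm.
β₁ = 0.691, so c = a/β₁ = 61.35/0.691 = 88.78 mm.
From the linear strain diagram with ε_cu = 0.003: ε_t = 0.003 (d − c)/c = 0.003 × (680 − 88.78)/88.78 = 0.0200.
Since ε_t ≥ 0.005, the section is tension-controlled.

ε_t ≈ 0.0200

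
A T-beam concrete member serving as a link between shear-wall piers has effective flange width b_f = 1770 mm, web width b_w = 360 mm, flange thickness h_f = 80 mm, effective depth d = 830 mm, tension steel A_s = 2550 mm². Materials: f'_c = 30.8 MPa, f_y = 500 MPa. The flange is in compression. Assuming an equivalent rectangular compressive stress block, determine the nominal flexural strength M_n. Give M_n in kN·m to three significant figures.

M_n ≈ 1040 kN·m

Tension: T = A_s f_y = 2550 × 500 = 1275000 N.
Try a within the flange: a = T/(0.85 f'_c b_f) = 1275000/(0.85 × 30.8 × 1770) = 27.51 mm.
Since a = 27.51 ≤ h_f = 80 mm, the stress block lies entirely in the flange; analyse as a rectangular beam of width b_f.
M_n = T(d − a/2) = 1275000 × (830 − 13.755) = 1040.71 × 10⁶ N·mm.
M_n = 1040.71 kN·m.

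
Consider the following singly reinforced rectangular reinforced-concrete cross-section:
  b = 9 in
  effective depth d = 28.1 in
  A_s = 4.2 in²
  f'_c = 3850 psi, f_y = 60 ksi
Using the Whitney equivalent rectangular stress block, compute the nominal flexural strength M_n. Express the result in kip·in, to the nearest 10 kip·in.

T = A_s f_y = 4.2 × 60 = 252 kips.
a = T/(0.85 f'_c b) = 252/(0.85 × 3.85 × 9) = 8.556 in.
M_n = T(d − a/2) = 252 × (28.1 − 4.278) = 6003.1 kip·in.

M_n ≈ 6000 kip·in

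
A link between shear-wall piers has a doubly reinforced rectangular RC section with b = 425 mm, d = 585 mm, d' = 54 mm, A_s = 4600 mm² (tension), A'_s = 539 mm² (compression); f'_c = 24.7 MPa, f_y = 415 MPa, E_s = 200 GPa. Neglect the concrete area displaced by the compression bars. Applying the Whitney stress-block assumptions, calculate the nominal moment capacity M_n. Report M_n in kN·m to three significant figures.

Assume both tension and compression steel yield.
Net tension couple steel: A_s − A'_s = 4061 mm².
a = (A_s − A'_s) f_y / (0.85 f'_c b) = 1685315/(0.85 × 24.7 × 425) = 188.88 mm.
c = a/β₁ = 188.88/0.85 = 222.21 mm; ε'_s = 0.003(c − d')/c = 0.0023 ≥ f_y/E_s = 0.0021, so compression steel does yield.
M_n = (A_s − A'_s) f_y (d − a/2) + A'_s f_y (d − d') = [1685315 × (585 − 94.44) + 223685 × (585 − 54)] × 10⁻⁶ = 826.75 + 118.78 = 945.53 kN·m.

M_n ≈ 946 kN·m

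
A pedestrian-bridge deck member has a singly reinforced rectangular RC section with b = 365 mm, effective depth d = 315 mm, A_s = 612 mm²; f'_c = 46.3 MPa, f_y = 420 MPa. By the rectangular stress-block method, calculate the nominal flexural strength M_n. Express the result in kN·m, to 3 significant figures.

T = A_s f_y = 612 × 420 = 257040 N = 257.04 kN.
From C = T: a = T/(0.85 f'_c b) = 257040/(0.85 × 46.3 × 365) = 17.89 mm.
M_n = T(d − a/2) = 257.04 kN × (315 − 8.945) mm = 78.67 kN·m.

M_n ≈ 78.7 kN·m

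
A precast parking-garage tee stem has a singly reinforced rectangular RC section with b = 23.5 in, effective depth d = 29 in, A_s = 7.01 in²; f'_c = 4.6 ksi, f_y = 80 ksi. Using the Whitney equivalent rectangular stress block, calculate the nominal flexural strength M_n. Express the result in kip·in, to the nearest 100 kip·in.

T = A_s f_y = 7.01 × 80 = 560.8 kips.
a = T/(0.85 f'_c b) = 560.8/(0.85 × 4.6 × 23.5) = 6.103 in.
M_n = T(d − a/2) = 560.8 × (29 − 3.0515) = 14551.9 kip·in.

M_n ≈ 14600 kip·in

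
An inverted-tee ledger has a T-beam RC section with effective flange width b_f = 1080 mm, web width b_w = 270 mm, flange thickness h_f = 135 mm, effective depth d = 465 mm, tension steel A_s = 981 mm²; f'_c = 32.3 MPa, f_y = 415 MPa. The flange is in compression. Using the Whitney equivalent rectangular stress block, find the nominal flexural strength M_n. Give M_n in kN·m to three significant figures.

M_n ≈ 187 kN·m

Tension: T = A_s f_y = 981 × 415 = 407115 N.
Try a within the flange: a = T/(0.85 f'_c b_f) = 407115/(0.85 × 32.3 × 1080) = 13.73 mm.
Since a = 13.73 ≤ h_f = 135 mm, the stress block lies entirely in the flange; analyse as a rectangular beam of width b_f.
M_n = T(d − a/2) = 407115 × (465 − 6.865) = 186.51 × 10⁶ N·mm.
M_n = 186.51 kN·m.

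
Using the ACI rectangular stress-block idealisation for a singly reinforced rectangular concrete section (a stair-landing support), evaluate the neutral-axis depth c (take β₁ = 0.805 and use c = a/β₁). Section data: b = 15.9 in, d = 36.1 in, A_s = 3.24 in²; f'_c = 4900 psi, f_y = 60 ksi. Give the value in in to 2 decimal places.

T = A_s f_y = 3.24 × 60 = 194.4 kips.
a = T/(0.85 f'_c b) = 194.4/(0.85 × 4.9 × 15.9) = 2.9355 in.
With β₁ = 0.805, c = a/β₁ = 2.9355/0.805 = 3.65 in.

c ≈ 3.65 in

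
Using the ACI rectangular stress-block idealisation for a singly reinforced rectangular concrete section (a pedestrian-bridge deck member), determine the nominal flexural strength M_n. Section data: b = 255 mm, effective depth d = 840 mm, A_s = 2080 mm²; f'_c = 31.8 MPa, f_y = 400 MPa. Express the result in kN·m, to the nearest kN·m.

M_n ≈ 649 kN·m

T = A_s f_y = 2080 × 400 = 832000 N = 832 kN.
From C = T: a = T/(0.85 f'_c b) = 832000/(0.85 × 31.8 × 255) = 120.71 mm.
M_n = T(d − a/2) = 832 kN × (840 − 60.355) mm = 648.66 kN·m.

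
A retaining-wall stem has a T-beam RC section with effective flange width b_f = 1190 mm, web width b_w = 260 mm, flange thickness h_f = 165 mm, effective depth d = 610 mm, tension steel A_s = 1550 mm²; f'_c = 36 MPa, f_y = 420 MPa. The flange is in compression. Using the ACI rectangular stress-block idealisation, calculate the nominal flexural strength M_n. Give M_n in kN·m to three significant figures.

M_n ≈ 391 kN·m

Tension: T = A_s f_y = 1550 × 420 = 651000 N.
Try a within the flange: a = T/(0.85 f'_c b_f) = 651000/(0.85 × 36 × 1190) = 17.88 mm.
Since a = 17.88 ≤ h_f = 165 mm, the stress block lies entirely in the flange; analyse as a rectangular beam of width b_f.
M_n = T(d − a/2) = 651000 × (610 − 8.94) = 391.29 × 10⁶ N·mm.
M_n = 391.29 kN·m.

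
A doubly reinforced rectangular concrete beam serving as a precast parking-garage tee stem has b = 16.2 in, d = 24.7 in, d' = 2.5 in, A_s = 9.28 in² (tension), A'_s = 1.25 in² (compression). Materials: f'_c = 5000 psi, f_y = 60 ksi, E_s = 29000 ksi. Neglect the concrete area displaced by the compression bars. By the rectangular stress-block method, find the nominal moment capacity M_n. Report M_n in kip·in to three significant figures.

M_n ≈ 11900 kip·in

Assume both steels yield.
a = (A_s − A'_s) f_y/(0.85 f'_c b) = (9.28 − 1.25) × 60/(0.85 × 5 × 16.2) = 6.998 in.
c = a/β₁ = 6.998/0.8 = 8.748 in; ε'_s = 0.003(c − d')/c = 0.0021 ≥ ε_y = 0.0021, so the compression steel yields.
M_n = (A_s − A'_s) f_y (d − a/2) + A'_s f_y (d − d') = 481.8 × (24.7 − 3.499) + 75 × (24.7 − 2.5) = 10214.6 + 1665.0 = 11879.6 kip·in.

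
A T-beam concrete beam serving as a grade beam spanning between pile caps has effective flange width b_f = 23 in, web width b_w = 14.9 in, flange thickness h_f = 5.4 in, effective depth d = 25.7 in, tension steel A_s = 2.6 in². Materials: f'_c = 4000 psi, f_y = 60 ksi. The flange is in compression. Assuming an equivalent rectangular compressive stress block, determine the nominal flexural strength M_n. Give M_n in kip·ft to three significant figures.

Tension: T = A_s f_y = 2.6 × 60 = 156 kips.
Try a within the flange: a = T/(0.85 f'_c b_f) = 156/(0.85 × 4 × 23) = 1.995 in.
Since a = 1.995 ≤ h_f = 5.4 in, the stress block lies entirely in the flange; analyse as a rectangular beam of width b_f.
M_n = T(d − a/2) = 156 × (25.7 − 0.9975) = 3853.6 kip·in.
M_n = 3853.6/12 = 321.13 kip·ft.

M_n ≈ 321 kip·ft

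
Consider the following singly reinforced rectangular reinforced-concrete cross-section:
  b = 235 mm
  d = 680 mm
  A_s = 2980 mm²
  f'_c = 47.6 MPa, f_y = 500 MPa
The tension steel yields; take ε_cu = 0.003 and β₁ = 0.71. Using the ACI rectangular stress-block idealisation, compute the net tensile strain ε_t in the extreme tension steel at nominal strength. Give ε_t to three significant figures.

ε_t ≈ 0.00624

a = A_s f_y/(0.85 f'_c b) = 156.71 mm.
β₁ = 0.71, so c = a/β₁ = 156.71/0.71 = 220.72 mm.
From the linear strain diagram with ε_cu = 0.003: ε_t = 0.003 (d − c)/c = 0.003 × (680 − 220.72)/220.72 = 0.00624.
Since ε_t ≥ 0.005, the section is tension-controlled.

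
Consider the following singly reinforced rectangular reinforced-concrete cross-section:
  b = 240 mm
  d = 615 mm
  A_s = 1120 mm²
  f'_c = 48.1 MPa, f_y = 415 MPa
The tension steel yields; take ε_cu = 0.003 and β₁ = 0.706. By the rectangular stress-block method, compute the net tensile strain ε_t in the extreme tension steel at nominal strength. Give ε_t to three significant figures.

ε_t ≈ 0.0245

a = A_s f_y/(0.85 f'_c b) = 47.37 mm.
β₁ = 0.706, so c = a/β₁ = 47.37/0.706 = 67.10 mm.
From the linear strain diagram with ε_cu = 0.003: ε_t = 0.003 (d − c)/c = 0.003 × (615 − 67.10)/67.10 = 0.0245.
Since ε_t ≥ 0.005, the section is tension-controlled.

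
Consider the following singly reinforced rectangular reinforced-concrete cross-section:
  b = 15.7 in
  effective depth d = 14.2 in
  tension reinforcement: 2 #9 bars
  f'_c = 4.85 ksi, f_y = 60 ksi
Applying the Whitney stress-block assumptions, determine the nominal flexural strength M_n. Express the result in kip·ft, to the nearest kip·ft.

A_s = 2 × 1 = 2 in².
T = A_s f_y = 2 × 60 = 120 kips.
a = T/(0.85 f'_c b) = 120/(0.85 × 4.85 × 15.7) = 1.854 in.
M_n = T(d − a/2) = 120 × (14.2 − 0.927) = 1592.8 kip·in = 1592.8/12 = 132.73 kip·ft.

M_n ≈ 133 kip·ft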